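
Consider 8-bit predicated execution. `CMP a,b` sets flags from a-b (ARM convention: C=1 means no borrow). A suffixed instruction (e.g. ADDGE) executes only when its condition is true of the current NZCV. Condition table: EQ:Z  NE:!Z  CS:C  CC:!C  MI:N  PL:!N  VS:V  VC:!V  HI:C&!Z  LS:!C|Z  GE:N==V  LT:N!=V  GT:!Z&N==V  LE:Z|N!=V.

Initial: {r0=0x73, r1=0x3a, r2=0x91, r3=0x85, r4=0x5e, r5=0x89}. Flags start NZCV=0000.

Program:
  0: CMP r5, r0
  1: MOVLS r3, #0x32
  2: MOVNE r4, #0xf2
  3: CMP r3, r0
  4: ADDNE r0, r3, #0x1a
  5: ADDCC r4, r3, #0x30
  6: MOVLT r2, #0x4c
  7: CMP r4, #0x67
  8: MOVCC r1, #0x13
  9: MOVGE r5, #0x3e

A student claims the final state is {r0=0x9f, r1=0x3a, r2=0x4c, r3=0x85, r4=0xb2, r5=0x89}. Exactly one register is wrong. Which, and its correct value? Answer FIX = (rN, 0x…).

FIX = (r4, 0xf2)

[0] flags=0011 → (cmp)
[1] flags=0011 LS?F → skip
[2] flags=0011 NE?T → r4=0xf2
[3] flags=0011 → (cmp)
[4] flags=0011 NE?T → r0=0x9f
[5] flags=0011 CC?F → skip
[6] flags=0011 LT?T → r2=0x4c
[7] flags=1010 → (cmp)
[8] flags=1010 CC?F → skip
[9] flags=1010 GE?F → skip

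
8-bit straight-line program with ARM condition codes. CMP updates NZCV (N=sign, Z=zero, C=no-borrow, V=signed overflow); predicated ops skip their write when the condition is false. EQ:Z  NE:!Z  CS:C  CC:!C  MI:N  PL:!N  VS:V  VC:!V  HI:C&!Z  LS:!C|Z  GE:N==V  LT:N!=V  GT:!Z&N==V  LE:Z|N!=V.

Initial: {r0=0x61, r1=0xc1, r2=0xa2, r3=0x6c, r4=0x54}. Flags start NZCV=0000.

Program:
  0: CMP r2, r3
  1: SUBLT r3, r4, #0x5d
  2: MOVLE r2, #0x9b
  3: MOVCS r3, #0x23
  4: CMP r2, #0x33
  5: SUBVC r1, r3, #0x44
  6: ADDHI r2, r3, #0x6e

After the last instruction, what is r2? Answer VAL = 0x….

[0] flags=0011 → (cmp)
[1] flags=0011 LT?T → r3=0xf7
[2] flags=0011 LE?T → r2=0x9b
[3] flags=0011 CS?T → r3=0x23
[4] flags=0011 → (cmp)
[5] flags=0011 VC?F → skip
[6] flags=0011 HI?T → r2=0x91

VAL = 0x91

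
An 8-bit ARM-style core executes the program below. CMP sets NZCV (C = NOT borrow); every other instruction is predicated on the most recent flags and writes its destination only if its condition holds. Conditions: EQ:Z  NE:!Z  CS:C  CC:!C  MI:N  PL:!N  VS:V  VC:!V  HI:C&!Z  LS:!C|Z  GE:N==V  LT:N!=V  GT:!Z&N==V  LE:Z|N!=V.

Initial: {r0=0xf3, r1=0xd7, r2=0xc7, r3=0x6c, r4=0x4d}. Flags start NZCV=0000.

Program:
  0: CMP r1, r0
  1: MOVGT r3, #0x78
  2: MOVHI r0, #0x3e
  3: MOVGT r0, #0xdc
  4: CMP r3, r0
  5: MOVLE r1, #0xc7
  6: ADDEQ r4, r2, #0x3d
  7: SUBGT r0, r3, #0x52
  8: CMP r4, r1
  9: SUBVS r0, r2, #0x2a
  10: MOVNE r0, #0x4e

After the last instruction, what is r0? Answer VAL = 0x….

VAL = 0x4e

[0] flags=1000 → (cmp)
[1] flags=1000 GT?F → skip
[2] flags=1000 HI?F → skip
[3] flags=1000 GT?F → skip
[4] flags=0000 → (cmp)
[5] flags=0000 LE?F → skip
[6] flags=0000 EQ?F → skip
[7] flags=0000 GT?T → r0=0x1a
[8] flags=0000 → (cmp)
[9] flags=0000 VS?F → skip
[10] flags=0000 NE?T → r0=0x4e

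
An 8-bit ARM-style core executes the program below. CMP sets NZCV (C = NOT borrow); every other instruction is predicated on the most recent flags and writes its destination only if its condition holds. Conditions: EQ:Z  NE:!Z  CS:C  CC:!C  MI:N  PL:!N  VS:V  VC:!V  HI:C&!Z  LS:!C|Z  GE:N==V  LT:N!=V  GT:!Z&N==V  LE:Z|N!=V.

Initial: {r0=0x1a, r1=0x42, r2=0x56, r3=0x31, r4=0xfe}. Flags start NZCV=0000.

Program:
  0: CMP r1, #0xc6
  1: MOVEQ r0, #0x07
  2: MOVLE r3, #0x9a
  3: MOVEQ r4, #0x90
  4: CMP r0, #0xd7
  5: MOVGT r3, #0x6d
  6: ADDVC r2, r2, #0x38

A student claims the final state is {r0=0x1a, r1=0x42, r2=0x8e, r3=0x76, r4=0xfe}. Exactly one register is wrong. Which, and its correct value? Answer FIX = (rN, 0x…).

[0] flags=0000 → (cmp)
[1] flags=0000 EQ?F → skip
[2] flags=0000 LE?F → skip
[3] flags=0000 EQ?F → skip
[4] flags=0000 → (cmp)
[5] flags=0000 GT?T → r3=0x6d
[6] flags=0000 VC?T → r2=0x8e

FIX = (r3, 0x6d)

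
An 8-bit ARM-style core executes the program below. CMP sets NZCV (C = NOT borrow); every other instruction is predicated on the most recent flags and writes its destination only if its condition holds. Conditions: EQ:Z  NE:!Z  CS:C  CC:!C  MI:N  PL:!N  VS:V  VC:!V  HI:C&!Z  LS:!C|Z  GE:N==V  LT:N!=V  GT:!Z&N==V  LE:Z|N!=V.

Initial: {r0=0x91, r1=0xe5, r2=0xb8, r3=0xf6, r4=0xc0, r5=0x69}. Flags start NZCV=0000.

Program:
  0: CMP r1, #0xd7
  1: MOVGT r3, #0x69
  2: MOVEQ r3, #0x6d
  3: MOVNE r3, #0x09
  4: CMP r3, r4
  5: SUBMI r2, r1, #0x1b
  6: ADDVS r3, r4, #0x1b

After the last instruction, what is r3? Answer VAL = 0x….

VAL = 0x09

[0] flags=0010 → (cmp)
[1] flags=0010 GT?T → r3=0x69
[2] flags=0010 EQ?F → skip
[3] flags=0010 NE?T → r3=0x09
[4] flags=0000 → (cmp)
[5] flags=0000 MI?F → skip
[6] flags=0000 VS?F → skip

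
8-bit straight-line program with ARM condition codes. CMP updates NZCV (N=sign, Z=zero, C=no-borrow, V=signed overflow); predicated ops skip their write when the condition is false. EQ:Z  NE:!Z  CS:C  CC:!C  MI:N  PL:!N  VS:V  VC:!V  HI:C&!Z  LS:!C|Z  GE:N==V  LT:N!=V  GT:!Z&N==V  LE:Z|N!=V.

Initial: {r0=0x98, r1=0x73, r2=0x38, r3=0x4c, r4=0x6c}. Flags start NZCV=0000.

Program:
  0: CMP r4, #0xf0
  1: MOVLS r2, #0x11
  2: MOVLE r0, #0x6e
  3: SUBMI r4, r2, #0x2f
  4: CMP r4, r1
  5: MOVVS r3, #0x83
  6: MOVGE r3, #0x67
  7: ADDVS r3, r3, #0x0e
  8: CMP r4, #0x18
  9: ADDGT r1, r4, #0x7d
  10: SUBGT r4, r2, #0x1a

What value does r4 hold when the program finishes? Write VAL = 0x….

0: ✓ CMP  NZCV=0000
1: ✓ MOVLS  r2←0x11
2: · MOVLE
3: · SUBMI
4: ✓ CMP  NZCV=1000
5: · MOVVS
6: · MOVGE
7: · ADDVS
8: ✓ CMP  NZCV=0010
9: ✓ ADDGT  r1←0xe9
10: ✓ SUBGT  r4←0xf7

VAL = 0xf7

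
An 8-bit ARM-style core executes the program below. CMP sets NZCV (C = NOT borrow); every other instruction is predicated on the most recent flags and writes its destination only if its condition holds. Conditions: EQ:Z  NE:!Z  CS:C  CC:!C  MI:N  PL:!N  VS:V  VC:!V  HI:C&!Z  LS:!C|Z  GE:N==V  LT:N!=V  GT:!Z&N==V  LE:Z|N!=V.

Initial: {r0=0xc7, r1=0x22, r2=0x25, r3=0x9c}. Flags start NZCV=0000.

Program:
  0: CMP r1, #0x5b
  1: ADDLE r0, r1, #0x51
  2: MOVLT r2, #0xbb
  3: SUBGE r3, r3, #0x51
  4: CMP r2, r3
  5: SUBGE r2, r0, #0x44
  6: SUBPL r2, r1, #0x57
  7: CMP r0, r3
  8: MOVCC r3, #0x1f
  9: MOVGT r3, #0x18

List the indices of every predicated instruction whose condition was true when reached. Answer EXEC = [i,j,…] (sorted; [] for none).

EXEC = [1,2,5,6,8,9]

0: ✓ CMP  NZCV=1000
1: ✓ ADDLE  r0←0x73
2: ✓ MOVLT  r2←0xbb
3: · SUBGE
4: ✓ CMP  NZCV=0010
5: ✓ SUBGE  r2←0x2f
6: ✓ SUBPL  r2←0xcb
7: ✓ CMP  NZCV=1001
8: ✓ MOVCC  r3←0x1f
9: ✓ MOVGT  r3←0x18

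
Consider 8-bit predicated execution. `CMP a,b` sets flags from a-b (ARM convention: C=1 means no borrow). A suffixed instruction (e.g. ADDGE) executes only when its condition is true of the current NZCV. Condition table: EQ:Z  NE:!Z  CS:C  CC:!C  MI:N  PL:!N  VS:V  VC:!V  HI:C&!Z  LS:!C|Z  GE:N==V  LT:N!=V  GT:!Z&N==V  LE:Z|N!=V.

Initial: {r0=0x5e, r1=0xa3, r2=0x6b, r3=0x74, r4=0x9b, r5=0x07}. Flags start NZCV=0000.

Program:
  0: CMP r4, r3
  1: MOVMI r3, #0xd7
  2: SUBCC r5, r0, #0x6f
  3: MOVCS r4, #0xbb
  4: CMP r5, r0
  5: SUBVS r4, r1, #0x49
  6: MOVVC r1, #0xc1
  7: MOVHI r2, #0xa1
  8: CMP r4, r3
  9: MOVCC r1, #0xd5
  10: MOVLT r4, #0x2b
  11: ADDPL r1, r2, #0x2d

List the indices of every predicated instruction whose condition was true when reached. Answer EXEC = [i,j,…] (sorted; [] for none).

0: ✓ CMP  NZCV=0011
1: · MOVMI
2: · SUBCC
3: ✓ MOVCS  r4←0xbb
4: ✓ CMP  NZCV=1000
5: · SUBVS
6: ✓ MOVVC  r1←0xc1
7: · MOVHI
8: ✓ CMP  NZCV=0011
9: · MOVCC
10: ✓ MOVLT  r4←0x2b
11: ✓ ADDPL  r1←0x98

EXEC = [3,6,10,11]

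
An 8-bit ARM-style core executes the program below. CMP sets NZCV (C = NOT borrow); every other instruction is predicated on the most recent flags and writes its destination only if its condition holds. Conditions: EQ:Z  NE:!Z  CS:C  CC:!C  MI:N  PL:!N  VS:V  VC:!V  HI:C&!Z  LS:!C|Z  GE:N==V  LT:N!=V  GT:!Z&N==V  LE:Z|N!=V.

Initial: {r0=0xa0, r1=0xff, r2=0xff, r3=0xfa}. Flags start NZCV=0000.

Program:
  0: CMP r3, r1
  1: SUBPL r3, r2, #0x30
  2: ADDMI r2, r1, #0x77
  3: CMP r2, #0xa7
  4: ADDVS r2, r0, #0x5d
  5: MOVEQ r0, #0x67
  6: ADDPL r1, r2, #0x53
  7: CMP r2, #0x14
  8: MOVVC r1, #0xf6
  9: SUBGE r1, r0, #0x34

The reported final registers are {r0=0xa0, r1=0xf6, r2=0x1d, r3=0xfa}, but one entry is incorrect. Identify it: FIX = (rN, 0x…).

[0] flags=1000 → (cmp)
[1] flags=1000 PL?F → skip
[2] flags=1000 MI?T → r2=0x76
[3] flags=1001 → (cmp)
[4] flags=1001 VS?T → r2=0xfd
[5] flags=1001 EQ?F → skip
[6] flags=1001 PL?F → skip
[7] flags=1010 → (cmp)
[8] flags=1010 VC?T → r1=0xf6
[9] flags=1010 GE?F → skip

FIX = (r2, 0xfd)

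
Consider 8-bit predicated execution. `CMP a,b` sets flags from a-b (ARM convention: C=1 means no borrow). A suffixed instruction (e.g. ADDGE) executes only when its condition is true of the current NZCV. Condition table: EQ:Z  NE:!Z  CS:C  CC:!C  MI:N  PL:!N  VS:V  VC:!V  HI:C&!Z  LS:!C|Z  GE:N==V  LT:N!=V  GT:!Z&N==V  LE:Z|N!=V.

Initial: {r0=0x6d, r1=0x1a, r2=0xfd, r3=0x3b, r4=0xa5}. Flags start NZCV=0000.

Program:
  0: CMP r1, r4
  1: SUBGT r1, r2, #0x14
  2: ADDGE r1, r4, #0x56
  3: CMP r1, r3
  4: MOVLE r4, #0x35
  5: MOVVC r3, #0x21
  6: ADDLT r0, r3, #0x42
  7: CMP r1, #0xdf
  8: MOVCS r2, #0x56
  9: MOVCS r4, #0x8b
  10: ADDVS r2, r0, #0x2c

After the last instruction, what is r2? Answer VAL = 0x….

VAL = 0x56

[0] flags=0000 → (cmp)
[1] flags=0000 GT?T → r1=0xe9
[2] flags=0000 GE?T → r1=0xfb
[3] flags=1010 → (cmp)
[4] flags=1010 LE?T → r4=0x35
[5] flags=1010 VC?T → r3=0x21
[6] flags=1010 LT?T → r0=0x63
[7] flags=0010 → (cmp)
[8] flags=0010 CS?T → r2=0x56
[9] flags=0010 CS?T → r4=0x8b
[10] flags=0010 VS?F → skip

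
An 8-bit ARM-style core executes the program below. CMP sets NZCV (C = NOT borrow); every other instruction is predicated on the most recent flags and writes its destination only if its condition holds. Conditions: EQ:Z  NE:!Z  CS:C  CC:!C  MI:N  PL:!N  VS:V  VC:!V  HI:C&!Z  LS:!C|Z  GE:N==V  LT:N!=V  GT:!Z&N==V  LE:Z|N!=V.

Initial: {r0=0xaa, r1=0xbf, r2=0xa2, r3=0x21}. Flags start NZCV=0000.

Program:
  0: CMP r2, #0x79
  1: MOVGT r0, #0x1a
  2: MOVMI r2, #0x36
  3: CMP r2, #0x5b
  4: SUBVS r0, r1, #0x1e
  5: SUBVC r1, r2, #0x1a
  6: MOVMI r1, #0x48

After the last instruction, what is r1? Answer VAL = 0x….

VAL = 0xbf

[0] flags=0011 → (cmp)
[1] flags=0011 GT?F → skip
[2] flags=0011 MI?F → skip
[3] flags=0011 → (cmp)
[4] flags=0011 VS?T → r0=0xa1
[5] flags=0011 VC?F → skip
[6] flags=0011 MI?F → skip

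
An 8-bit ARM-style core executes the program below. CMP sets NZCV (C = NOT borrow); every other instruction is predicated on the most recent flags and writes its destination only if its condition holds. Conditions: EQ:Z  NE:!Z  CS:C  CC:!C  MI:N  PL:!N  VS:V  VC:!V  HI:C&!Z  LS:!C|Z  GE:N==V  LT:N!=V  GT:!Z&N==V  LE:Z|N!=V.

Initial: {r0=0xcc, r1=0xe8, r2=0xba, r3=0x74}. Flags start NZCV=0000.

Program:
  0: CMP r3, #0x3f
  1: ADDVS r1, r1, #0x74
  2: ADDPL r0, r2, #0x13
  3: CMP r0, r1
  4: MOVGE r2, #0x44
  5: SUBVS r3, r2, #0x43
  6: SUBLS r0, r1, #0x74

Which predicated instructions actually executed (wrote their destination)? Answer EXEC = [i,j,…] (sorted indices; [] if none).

EXEC = [2,6]

[0] flags=0010 → (cmp)
[1] flags=0010 VS?F → skip
[2] flags=0010 PL?T → r0=0xcd
[3] flags=1000 → (cmp)
[4] flags=1000 GE?F → skip
[5] flags=1000 VS?F → skip
[6] flags=1000 LS?T → r0=0x74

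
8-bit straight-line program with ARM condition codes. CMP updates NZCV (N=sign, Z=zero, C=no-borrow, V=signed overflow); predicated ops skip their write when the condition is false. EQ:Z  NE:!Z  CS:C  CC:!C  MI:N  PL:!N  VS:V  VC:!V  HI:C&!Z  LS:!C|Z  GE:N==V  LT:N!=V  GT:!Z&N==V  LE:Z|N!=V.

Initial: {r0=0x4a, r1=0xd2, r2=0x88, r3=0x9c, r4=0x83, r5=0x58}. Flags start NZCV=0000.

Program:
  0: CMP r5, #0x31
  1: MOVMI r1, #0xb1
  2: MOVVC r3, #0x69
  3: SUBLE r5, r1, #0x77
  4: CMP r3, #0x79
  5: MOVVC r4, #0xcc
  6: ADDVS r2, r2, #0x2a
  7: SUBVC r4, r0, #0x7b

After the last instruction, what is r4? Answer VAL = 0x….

VAL = 0xcf

[0] flags=0010 → (cmp)
[1] flags=0010 MI?F → skip
[2] flags=0010 VC?T → r3=0x69
[3] flags=0010 LE?F → skip
[4] flags=1000 → (cmp)
[5] flags=1000 VC?T → r4=0xcc
[6] flags=1000 VS?F → skip
[7] flags=1000 VC?T → r4=0xcf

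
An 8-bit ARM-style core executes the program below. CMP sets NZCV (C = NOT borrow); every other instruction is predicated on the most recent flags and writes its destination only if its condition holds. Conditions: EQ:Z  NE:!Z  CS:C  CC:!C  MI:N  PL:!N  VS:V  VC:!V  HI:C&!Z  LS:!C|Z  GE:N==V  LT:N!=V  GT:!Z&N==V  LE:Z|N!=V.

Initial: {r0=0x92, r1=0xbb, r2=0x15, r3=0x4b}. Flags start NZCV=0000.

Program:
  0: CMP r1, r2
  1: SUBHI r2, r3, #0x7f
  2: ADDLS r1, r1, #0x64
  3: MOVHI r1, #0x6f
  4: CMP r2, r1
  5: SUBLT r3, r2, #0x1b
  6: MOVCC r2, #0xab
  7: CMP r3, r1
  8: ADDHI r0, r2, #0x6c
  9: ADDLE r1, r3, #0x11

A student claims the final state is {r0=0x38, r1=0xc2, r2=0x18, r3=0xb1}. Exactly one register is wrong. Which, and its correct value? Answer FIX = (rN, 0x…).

0: ✓ CMP  NZCV=1010
1: ✓ SUBHI  r2←0xcc
2: · ADDLS
3: ✓ MOVHI  r1←0x6f
4: ✓ CMP  NZCV=0011
5: ✓ SUBLT  r3←0xb1
6: · MOVCC
7: ✓ CMP  NZCV=0011
8: ✓ ADDHI  r0←0x38
9: ✓ ADDLE  r1←0xc2

FIX = (r2, 0xcc)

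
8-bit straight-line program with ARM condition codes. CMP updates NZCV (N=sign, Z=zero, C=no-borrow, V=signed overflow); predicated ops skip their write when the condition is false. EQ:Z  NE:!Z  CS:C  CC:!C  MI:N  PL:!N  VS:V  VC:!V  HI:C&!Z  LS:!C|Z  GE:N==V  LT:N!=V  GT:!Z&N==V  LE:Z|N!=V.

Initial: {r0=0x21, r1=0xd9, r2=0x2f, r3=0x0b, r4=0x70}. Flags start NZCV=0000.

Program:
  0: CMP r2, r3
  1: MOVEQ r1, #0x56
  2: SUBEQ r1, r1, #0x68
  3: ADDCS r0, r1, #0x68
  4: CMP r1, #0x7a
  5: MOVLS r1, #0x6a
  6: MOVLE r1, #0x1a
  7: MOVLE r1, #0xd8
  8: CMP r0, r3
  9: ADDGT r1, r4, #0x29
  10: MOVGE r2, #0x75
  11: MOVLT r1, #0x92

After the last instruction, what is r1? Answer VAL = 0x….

0: ✓ CMP  NZCV=0010
1: · MOVEQ
2: · SUBEQ
3: ✓ ADDCS  r0←0x41
4: ✓ CMP  NZCV=0011
5: · MOVLS
6: ✓ MOVLE  r1←0x1a
7: ✓ MOVLE  r1←0xd8
8: ✓ CMP  NZCV=0010
9: ✓ ADDGT  r1←0x99
10: ✓ MOVGE  r2←0x75
11: · MOVLT

VAL = 0x99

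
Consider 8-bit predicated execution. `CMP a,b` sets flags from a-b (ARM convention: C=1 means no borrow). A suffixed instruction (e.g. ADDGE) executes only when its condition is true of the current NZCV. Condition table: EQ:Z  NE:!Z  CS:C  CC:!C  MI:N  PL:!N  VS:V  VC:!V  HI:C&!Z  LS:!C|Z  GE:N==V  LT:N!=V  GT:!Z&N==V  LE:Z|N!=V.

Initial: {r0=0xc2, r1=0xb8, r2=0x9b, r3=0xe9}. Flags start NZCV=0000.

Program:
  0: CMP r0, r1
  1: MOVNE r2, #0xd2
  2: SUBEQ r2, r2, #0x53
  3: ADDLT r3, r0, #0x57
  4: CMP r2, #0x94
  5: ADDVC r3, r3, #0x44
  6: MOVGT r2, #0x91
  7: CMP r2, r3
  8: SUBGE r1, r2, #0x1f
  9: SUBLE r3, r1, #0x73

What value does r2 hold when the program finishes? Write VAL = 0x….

0: ✓ CMP  NZCV=0010
1: ✓ MOVNE  r2←0xd2
2: · SUBEQ
3: · ADDLT
4: ✓ CMP  NZCV=0010
5: ✓ ADDVC  r3←0x2d
6: ✓ MOVGT  r2←0x91
7: ✓ CMP  NZCV=0011
8: · SUBGE
9: ✓ SUBLE  r3←0x45

VAL = 0x91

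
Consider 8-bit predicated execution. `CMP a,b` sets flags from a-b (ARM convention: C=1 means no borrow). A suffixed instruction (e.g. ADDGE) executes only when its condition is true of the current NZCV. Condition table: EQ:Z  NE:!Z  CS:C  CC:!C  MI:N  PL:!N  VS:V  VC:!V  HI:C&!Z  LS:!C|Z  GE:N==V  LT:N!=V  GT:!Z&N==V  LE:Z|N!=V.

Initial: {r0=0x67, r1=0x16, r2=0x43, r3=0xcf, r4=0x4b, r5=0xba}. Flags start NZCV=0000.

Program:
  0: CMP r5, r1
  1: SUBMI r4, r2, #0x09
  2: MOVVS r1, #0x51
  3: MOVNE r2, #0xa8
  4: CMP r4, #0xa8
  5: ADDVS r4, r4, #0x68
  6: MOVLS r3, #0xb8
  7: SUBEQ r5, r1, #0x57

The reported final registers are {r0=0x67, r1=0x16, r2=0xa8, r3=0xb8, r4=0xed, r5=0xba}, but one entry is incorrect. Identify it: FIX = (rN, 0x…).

FIX = (r4, 0xa2)

[0] flags=1010 → (cmp)
[1] flags=1010 MI?T → r4=0x3a
[2] flags=1010 VS?F → skip
[3] flags=1010 NE?T → r2=0xa8
[4] flags=1001 → (cmp)
[5] flags=1001 VS?T → r4=0xa2
[6] flags=1001 LS?T → r3=0xb8
[7] flags=1001 EQ?F → skip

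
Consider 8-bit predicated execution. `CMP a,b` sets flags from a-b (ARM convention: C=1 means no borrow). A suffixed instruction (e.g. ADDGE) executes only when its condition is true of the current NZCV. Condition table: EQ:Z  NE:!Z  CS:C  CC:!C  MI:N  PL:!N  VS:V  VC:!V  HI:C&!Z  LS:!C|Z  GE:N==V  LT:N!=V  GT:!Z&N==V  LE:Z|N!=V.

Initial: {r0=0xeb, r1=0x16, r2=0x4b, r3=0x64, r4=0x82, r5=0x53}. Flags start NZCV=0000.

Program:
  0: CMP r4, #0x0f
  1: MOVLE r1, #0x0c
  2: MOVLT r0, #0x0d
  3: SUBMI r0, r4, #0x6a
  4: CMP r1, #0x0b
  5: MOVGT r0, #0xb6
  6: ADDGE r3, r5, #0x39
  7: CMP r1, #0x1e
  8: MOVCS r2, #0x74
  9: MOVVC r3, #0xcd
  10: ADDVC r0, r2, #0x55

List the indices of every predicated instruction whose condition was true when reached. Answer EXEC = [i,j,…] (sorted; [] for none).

0: ✓ CMP  NZCV=0011
1: ✓ MOVLE  r1←0x0c
2: ✓ MOVLT  r0←0x0d
3: · SUBMI
4: ✓ CMP  NZCV=0010
5: ✓ MOVGT  r0←0xb6
6: ✓ ADDGE  r3←0x8c
7: ✓ CMP  NZCV=1000
8: · MOVCS
9: ✓ MOVVC  r3←0xcd
10: ✓ ADDVC  r0←0xa0

EXEC = [1,2,5,6,9,10]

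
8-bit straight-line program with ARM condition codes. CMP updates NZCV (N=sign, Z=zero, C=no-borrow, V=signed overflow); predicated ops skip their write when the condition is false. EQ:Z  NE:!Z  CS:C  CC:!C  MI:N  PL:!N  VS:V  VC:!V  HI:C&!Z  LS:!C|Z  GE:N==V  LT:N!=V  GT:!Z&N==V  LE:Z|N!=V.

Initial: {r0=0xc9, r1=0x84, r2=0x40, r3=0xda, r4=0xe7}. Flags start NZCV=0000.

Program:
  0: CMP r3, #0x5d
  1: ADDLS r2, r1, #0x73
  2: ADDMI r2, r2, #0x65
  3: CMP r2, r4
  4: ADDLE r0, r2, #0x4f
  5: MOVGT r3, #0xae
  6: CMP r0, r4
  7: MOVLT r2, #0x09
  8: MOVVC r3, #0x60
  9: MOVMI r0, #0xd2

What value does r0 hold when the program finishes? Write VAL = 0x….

VAL = 0xd2

[0] flags=0011 → (cmp)
[1] flags=0011 LS?F → skip
[2] flags=0011 MI?F → skip
[3] flags=0000 → (cmp)
[4] flags=0000 LE?F → skip
[5] flags=0000 GT?T → r3=0xae
[6] flags=1000 → (cmp)
[7] flags=1000 LT?T → r2=0x09
[8] flags=1000 VC?T → r3=0x60
[9] flags=1000 MI?T → r0=0xd2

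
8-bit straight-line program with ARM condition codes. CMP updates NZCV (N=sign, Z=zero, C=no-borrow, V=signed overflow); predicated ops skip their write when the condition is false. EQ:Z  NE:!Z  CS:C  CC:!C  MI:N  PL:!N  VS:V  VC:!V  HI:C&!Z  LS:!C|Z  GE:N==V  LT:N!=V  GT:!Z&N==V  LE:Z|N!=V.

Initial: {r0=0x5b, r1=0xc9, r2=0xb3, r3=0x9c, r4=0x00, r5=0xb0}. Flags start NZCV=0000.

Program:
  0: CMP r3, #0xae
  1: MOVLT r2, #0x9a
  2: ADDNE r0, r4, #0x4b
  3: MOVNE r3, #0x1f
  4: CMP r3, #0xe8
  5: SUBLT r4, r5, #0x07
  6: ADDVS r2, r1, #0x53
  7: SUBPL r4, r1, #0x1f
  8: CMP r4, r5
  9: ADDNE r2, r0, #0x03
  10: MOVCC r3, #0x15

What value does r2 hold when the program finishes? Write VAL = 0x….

VAL = 0x4e

[0] flags=1000 → (cmp)
[1] flags=1000 LT?T → r2=0x9a
[2] flags=1000 NE?T → r0=0x4b
[3] flags=1000 NE?T → r3=0x1f
[4] flags=0000 → (cmp)
[5] flags=0000 LT?F → skip
[6] flags=0000 VS?F → skip
[7] flags=0000 PL?T → r4=0xaa
[8] flags=1000 → (cmp)
[9] flags=1000 NE?T → r2=0x4e
[10] flags=1000 CC?T → r3=0x15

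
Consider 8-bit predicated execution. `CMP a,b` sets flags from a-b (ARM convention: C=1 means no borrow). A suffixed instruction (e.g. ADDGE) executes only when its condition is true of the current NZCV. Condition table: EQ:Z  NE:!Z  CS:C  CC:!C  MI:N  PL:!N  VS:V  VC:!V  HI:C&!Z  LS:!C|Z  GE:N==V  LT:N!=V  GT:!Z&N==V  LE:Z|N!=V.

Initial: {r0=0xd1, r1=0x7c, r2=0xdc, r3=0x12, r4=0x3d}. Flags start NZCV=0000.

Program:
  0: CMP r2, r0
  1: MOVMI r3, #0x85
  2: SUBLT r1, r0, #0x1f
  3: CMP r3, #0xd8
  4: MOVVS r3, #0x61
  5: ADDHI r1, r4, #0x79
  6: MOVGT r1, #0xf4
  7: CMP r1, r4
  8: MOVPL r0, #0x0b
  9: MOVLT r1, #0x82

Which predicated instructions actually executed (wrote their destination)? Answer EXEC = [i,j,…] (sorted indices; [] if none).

0: ✓ CMP  NZCV=0010
1: · MOVMI
2: · SUBLT
3: ✓ CMP  NZCV=0000
4: · MOVVS
5: · ADDHI
6: ✓ MOVGT  r1←0xf4
7: ✓ CMP  NZCV=1010
8: · MOVPL
9: ✓ MOVLT  r1←0x82

EXEC = [6,9]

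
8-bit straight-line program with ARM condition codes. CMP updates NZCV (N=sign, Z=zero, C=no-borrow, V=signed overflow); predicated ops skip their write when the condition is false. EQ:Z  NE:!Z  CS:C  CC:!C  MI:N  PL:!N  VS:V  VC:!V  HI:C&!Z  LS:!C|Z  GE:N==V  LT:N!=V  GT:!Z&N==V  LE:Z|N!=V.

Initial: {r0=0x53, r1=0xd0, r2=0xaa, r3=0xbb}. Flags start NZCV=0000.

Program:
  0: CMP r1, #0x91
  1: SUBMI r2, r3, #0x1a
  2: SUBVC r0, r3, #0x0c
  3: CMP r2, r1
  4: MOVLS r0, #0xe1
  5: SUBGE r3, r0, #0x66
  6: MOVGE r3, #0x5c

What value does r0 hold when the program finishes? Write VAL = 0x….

VAL = 0xe1

0: ✓ CMP  NZCV=0010
1: · SUBMI
2: ✓ SUBVC  r0←0xaf
3: ✓ CMP  NZCV=1000
4: ✓ MOVLS  r0←0xe1
5: · SUBGE
6: · MOVGE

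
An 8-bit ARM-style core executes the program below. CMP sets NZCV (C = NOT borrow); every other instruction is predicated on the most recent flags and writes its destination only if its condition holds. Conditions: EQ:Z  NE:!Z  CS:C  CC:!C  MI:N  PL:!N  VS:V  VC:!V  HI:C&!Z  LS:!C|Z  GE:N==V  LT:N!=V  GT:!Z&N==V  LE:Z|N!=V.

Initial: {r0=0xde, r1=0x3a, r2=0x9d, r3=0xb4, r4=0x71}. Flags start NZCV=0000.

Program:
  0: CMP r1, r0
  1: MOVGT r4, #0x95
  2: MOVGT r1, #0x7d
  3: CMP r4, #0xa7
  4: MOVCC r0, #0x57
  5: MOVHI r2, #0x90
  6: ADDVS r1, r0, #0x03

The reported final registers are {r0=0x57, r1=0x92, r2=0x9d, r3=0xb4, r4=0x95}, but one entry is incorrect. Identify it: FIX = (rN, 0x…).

FIX = (r1, 0x7d)

[0] flags=0000 → (cmp)
[1] flags=0000 GT?T → r4=0x95
[2] flags=0000 GT?T → r1=0x7d
[3] flags=1000 → (cmp)
[4] flags=1000 CC?T → r0=0x57
[5] flags=1000 HI?F → skip
[6] flags=1000 VS?F → skip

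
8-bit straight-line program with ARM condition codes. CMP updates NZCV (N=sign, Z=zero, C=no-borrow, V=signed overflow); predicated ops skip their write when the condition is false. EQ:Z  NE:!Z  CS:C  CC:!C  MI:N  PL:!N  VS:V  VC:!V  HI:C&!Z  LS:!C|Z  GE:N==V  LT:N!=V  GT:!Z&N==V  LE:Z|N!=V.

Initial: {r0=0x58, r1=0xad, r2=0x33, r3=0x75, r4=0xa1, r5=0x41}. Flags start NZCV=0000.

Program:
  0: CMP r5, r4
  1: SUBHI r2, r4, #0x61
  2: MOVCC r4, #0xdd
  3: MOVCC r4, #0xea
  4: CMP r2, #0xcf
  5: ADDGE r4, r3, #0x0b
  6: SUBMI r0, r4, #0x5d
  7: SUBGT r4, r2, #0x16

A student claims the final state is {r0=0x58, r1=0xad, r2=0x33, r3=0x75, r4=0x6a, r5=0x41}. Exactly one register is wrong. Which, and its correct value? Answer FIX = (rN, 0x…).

FIX = (r4, 0x1d)

[0] flags=1001 → (cmp)
[1] flags=1001 HI?F → skip
[2] flags=1001 CC?T → r4=0xdd
[3] flags=1001 CC?T → r4=0xea
[4] flags=0000 → (cmp)
[5] flags=0000 GE?T → r4=0x80
[6] flags=0000 MI?F → skip
[7] flags=0000 GT?T → r4=0x1d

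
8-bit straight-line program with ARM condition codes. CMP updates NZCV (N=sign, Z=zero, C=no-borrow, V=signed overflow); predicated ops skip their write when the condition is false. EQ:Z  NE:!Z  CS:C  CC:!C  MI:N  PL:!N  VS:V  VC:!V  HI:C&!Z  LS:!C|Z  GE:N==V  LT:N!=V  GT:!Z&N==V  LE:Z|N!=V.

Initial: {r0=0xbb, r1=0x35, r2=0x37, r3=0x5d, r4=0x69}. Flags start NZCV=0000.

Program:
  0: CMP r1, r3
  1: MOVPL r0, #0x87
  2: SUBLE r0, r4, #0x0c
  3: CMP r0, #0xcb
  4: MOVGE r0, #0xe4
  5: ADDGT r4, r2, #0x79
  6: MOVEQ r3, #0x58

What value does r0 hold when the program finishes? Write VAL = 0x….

VAL = 0xe4

0: ✓ CMP  NZCV=1000
1: · MOVPL
2: ✓ SUBLE  r0←0x5d
3: ✓ CMP  NZCV=1001
4: ✓ MOVGE  r0←0xe4
5: ✓ ADDGT  r4←0xb0
6: · MOVEQ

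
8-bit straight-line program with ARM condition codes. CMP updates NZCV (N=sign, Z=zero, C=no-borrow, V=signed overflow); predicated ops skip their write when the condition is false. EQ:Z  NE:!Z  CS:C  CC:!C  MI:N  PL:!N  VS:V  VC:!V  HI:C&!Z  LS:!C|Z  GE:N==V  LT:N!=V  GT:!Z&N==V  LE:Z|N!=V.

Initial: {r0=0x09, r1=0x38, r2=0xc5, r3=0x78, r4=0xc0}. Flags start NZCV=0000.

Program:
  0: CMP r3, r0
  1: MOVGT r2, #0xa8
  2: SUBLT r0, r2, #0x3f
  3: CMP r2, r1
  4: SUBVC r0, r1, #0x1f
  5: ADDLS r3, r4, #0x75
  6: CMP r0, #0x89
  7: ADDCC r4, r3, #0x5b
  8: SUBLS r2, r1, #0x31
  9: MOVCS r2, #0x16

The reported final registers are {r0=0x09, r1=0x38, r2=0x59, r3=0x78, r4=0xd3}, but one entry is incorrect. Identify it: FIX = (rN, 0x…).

FIX = (r2, 0x07)

[0] flags=0010 → (cmp)
[1] flags=0010 GT?T → r2=0xa8
[2] flags=0010 LT?F → skip
[3] flags=0011 → (cmp)
[4] flags=0011 VC?F → skip
[5] flags=0011 LS?F → skip
[6] flags=1001 → (cmp)
[7] flags=1001 CC?T → r4=0xd3
[8] flags=1001 LS?T → r2=0x07
[9] flags=1001 CS?F → skip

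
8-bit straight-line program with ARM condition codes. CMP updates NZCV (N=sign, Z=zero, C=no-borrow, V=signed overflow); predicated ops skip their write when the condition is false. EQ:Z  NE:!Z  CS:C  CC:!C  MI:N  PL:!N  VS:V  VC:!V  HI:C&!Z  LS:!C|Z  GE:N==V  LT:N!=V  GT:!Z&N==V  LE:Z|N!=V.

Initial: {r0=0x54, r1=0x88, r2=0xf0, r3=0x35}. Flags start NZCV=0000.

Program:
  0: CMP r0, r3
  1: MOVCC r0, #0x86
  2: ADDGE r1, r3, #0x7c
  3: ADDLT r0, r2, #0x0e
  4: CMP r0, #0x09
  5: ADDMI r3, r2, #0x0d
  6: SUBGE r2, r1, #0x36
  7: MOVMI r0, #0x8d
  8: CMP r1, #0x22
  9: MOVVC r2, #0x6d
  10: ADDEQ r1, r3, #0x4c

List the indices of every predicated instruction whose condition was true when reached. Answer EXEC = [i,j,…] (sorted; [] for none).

EXEC = [2,6,9]

[0] flags=0010 → (cmp)
[1] flags=0010 CC?F → skip
[2] flags=0010 GE?T → r1=0xb1
[3] flags=0010 LT?F → skip
[4] flags=0010 → (cmp)
[5] flags=0010 MI?F → skip
[6] flags=0010 GE?T → r2=0x7b
[7] flags=0010 MI?F → skip
[8] flags=1010 → (cmp)
[9] flags=1010 VC?T → r2=0x6d
[10] flags=1010 EQ?F → skip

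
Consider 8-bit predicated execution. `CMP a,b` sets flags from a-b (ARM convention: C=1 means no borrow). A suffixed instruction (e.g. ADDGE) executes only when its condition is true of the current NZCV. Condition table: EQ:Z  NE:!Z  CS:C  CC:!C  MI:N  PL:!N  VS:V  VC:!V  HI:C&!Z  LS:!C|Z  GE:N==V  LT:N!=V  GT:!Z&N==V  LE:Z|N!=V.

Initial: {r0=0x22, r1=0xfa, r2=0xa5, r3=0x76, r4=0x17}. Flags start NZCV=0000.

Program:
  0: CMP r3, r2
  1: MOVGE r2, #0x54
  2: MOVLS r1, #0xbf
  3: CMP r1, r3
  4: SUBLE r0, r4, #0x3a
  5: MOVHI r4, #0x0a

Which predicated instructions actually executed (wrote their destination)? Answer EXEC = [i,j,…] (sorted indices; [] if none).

0: ✓ CMP  NZCV=1001
1: ✓ MOVGE  r2←0x54
2: ✓ MOVLS  r1←0xbf
3: ✓ CMP  NZCV=0011
4: ✓ SUBLE  r0←0xdd
5: ✓ MOVHI  r4←0x0a

EXEC = [1,2,4,5]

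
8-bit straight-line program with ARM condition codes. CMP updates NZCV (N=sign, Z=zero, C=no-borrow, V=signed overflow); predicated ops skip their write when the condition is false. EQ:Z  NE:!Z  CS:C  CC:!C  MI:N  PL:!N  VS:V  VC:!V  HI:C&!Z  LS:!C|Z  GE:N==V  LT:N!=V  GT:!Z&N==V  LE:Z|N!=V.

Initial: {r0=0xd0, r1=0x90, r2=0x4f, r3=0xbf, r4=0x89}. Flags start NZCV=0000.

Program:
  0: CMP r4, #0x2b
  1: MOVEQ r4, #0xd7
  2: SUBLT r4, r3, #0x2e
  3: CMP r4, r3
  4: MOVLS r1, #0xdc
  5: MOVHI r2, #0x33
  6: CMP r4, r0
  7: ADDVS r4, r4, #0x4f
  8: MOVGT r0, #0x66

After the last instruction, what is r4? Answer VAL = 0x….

0: ✓ CMP  NZCV=0011
1: · MOVEQ
2: ✓ SUBLT  r4←0x91
3: ✓ CMP  NZCV=1000
4: ✓ MOVLS  r1←0xdc
5: · MOVHI
6: ✓ CMP  NZCV=1000
7: · ADDVS
8: · MOVGT

VAL = 0x91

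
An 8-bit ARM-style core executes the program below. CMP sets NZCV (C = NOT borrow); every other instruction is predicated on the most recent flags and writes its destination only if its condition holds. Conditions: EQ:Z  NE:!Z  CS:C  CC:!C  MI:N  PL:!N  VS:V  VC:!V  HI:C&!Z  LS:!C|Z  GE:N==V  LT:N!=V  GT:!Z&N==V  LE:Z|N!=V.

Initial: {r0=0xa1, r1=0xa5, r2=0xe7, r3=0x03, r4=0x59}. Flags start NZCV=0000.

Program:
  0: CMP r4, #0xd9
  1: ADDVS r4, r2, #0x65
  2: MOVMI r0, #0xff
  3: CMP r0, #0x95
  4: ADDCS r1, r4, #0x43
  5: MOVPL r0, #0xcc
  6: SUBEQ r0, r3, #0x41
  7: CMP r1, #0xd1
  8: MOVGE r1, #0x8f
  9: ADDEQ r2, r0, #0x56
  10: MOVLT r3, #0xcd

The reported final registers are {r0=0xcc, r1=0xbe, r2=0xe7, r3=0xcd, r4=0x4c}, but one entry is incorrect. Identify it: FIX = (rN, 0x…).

FIX = (r1, 0x8f)

[0] flags=1001 → (cmp)
[1] flags=1001 VS?T → r4=0x4c
[2] flags=1001 MI?T → r0=0xff
[3] flags=0010 → (cmp)
[4] flags=0010 CS?T → r1=0x8f
[5] flags=0010 PL?T → r0=0xcc
[6] flags=0010 EQ?F → skip
[7] flags=1000 → (cmp)
[8] flags=1000 GE?F → skip
[9] flags=1000 EQ?F → skip
[10] flags=1000 LT?T → r3=0xcd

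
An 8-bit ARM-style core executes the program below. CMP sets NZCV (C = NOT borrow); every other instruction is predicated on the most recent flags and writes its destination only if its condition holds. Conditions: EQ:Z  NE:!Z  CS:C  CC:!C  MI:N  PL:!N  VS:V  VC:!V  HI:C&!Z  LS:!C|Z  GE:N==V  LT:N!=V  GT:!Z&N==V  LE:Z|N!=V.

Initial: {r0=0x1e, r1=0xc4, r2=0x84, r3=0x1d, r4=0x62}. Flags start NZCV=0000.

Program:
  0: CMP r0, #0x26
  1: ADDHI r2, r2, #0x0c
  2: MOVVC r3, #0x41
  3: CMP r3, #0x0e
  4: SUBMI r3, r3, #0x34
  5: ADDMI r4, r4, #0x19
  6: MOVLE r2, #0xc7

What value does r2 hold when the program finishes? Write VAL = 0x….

[0] flags=1000 → (cmp)
[1] flags=1000 HI?F → skip
[2] flags=1000 VC?T → r3=0x41
[3] flags=0010 → (cmp)
[4] flags=0010 MI?F → skip
[5] flags=0010 MI?F → skip
[6] flags=0010 LE?F → skip

VAL = 0x84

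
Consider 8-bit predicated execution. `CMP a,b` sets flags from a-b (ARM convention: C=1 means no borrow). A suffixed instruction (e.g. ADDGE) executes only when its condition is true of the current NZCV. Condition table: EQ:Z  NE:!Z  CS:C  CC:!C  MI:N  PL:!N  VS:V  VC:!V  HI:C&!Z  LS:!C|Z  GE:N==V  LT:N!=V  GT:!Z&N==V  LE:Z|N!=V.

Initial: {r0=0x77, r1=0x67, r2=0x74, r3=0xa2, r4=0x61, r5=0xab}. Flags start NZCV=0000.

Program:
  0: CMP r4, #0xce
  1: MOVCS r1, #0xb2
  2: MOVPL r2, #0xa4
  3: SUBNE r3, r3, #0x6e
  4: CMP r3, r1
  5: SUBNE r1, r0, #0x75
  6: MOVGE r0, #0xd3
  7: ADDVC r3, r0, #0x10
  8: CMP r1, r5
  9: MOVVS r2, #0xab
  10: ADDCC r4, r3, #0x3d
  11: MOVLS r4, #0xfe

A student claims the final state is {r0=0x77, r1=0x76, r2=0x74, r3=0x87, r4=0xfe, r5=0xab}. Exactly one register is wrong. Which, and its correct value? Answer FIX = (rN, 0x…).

FIX = (r1, 0x02)

[0] flags=1001 → (cmp)
[1] flags=1001 CS?F → skip
[2] flags=1001 PL?F → skip
[3] flags=1001 NE?T → r3=0x34
[4] flags=1000 → (cmp)
[5] flags=1000 NE?T → r1=0x02
[6] flags=1000 GE?F → skip
[7] flags=1000 VC?T → r3=0x87
[8] flags=0000 → (cmp)
[9] flags=0000 VS?F → skip
[10] flags=0000 CC?T → r4=0xc4
[11] flags=0000 LS?T → r4=0xfe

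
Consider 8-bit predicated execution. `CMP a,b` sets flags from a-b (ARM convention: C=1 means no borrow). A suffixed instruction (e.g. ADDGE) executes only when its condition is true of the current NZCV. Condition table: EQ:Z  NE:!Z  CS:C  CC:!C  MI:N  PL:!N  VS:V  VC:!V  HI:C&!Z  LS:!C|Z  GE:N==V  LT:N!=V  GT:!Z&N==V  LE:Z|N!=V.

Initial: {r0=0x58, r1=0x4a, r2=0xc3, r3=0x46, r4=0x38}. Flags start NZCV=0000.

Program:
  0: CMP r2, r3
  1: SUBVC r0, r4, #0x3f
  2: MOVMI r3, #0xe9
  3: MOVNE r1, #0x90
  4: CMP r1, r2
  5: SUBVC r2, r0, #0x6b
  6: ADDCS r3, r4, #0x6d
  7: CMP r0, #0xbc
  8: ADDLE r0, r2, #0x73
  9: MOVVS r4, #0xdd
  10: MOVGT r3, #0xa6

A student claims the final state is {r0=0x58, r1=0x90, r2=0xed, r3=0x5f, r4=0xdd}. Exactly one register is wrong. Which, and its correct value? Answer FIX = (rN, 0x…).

FIX = (r3, 0xa6)

[0] flags=0011 → (cmp)
[1] flags=0011 VC?F → skip
[2] flags=0011 MI?F → skip
[3] flags=0011 NE?T → r1=0x90
[4] flags=1000 → (cmp)
[5] flags=1000 VC?T → r2=0xed
[6] flags=1000 CS?F → skip
[7] flags=1001 → (cmp)
[8] flags=1001 LE?F → skip
[9] flags=1001 VS?T → r4=0xdd
[10] flags=1001 GT?T → r3=0xa6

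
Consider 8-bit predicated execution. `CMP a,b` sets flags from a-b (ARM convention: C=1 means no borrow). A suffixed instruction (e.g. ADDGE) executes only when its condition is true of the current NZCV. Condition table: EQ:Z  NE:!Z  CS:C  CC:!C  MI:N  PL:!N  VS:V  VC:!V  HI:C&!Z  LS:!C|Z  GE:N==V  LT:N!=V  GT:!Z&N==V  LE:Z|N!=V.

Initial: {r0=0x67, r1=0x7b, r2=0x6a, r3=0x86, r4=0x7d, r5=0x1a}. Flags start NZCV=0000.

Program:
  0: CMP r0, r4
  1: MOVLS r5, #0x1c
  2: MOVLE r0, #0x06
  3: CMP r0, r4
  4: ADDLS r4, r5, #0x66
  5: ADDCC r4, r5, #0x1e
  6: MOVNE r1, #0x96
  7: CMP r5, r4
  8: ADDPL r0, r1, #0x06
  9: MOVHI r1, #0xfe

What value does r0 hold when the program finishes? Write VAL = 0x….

VAL = 0x06

0: ✓ CMP  NZCV=1000
1: ✓ MOVLS  r5←0x1c
2: ✓ MOVLE  r0←0x06
3: ✓ CMP  NZCV=1000
4: ✓ ADDLS  r4←0x82
5: ✓ ADDCC  r4←0x3a
6: ✓ MOVNE  r1←0x96
7: ✓ CMP  NZCV=1000
8: · ADDPL
9: · MOVHI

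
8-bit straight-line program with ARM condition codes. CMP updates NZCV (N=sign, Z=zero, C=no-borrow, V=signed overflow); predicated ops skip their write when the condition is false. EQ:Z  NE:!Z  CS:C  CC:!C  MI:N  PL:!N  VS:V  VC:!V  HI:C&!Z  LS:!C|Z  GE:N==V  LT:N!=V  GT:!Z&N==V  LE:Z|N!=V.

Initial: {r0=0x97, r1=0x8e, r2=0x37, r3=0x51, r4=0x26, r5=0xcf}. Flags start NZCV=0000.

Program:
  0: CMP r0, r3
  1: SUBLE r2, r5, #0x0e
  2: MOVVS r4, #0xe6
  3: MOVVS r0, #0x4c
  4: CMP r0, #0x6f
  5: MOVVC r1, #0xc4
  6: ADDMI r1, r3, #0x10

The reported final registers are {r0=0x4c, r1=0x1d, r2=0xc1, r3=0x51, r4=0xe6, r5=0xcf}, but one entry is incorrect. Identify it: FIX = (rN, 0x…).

FIX = (r1, 0x61)

[0] flags=0011 → (cmp)
[1] flags=0011 LE?T → r2=0xc1
[2] flags=0011 VS?T → r4=0xe6
[3] flags=0011 VS?T → r0=0x4c
[4] flags=1000 → (cmp)
[5] flags=1000 VC?T → r1=0xc4
[6] flags=1000 MI?T → r1=0x61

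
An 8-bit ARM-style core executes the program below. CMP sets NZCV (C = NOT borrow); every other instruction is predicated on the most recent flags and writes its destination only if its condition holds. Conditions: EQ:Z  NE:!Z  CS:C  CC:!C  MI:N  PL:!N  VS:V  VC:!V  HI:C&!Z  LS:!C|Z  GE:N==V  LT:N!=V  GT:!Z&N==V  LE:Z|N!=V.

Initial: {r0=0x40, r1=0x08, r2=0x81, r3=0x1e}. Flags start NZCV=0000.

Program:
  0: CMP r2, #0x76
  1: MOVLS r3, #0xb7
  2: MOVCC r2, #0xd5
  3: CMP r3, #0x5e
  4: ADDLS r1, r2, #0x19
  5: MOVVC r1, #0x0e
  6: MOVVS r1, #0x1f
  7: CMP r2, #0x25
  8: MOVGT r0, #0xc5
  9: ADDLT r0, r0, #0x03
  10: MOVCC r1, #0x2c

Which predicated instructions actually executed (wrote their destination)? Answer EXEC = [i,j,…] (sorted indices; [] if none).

[0] flags=0011 → (cmp)
[1] flags=0011 LS?F → skip
[2] flags=0011 CC?F → skip
[3] flags=1000 → (cmp)
[4] flags=1000 LS?T → r1=0x9a
[5] flags=1000 VC?T → r1=0x0e
[6] flags=1000 VS?F → skip
[7] flags=0011 → (cmp)
[8] flags=0011 GT?F → skip
[9] flags=0011 LT?T → r0=0x43
[10] flags=0011 CC?F → skip

EXEC = [4,5,9]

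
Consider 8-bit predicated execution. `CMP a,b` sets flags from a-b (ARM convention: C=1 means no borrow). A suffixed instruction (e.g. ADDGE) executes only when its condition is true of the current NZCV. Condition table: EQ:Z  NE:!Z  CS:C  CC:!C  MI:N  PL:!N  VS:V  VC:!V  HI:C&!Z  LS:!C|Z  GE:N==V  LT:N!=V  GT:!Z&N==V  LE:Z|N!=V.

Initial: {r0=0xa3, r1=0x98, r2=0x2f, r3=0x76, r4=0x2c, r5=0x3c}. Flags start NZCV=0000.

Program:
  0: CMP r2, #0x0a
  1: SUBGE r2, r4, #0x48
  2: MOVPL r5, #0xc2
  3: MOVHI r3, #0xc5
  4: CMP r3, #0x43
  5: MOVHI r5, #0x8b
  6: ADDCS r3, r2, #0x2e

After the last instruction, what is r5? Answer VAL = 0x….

VAL = 0x8b

[0] flags=0010 → (cmp)
[1] flags=0010 GE?T → r2=0xe4
[2] flags=0010 PL?T → r5=0xc2
[3] flags=0010 HI?T → r3=0xc5
[4] flags=1010 → (cmp)
[5] flags=1010 HI?T → r5=0x8b
[6] flags=1010 CS?T → r3=0x12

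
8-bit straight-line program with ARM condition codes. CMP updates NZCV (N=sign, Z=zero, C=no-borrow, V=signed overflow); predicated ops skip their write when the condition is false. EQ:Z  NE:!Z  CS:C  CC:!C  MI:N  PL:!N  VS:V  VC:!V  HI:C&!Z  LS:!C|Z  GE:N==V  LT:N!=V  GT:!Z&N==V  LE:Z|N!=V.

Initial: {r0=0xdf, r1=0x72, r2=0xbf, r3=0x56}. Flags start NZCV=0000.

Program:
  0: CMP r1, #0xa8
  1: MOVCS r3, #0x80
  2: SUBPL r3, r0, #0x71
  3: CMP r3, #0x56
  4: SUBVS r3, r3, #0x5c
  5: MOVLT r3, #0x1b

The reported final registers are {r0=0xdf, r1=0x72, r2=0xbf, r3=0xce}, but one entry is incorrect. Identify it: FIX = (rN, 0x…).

FIX = (r3, 0x56)

0: ✓ CMP  NZCV=1001
1: · MOVCS
2: · SUBPL
3: ✓ CMP  NZCV=0110
4: · SUBVS
5: · MOVLT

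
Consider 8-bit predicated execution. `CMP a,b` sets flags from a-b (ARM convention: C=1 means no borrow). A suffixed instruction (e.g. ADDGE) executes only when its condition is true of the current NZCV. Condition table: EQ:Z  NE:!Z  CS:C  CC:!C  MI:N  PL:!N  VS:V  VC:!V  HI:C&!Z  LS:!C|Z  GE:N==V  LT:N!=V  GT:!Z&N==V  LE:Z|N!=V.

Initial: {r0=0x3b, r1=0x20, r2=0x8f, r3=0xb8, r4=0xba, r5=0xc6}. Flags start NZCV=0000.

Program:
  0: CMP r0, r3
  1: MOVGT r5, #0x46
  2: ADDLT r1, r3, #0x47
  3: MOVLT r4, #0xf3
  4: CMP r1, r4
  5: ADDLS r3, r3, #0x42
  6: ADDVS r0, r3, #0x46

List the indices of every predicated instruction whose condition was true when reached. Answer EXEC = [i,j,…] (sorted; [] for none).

0: ✓ CMP  NZCV=1001
1: ✓ MOVGT  r5←0x46
2: · ADDLT
3: · MOVLT
4: ✓ CMP  NZCV=0000
5: ✓ ADDLS  r3←0xfa
6: · ADDVS

EXEC = [1,5]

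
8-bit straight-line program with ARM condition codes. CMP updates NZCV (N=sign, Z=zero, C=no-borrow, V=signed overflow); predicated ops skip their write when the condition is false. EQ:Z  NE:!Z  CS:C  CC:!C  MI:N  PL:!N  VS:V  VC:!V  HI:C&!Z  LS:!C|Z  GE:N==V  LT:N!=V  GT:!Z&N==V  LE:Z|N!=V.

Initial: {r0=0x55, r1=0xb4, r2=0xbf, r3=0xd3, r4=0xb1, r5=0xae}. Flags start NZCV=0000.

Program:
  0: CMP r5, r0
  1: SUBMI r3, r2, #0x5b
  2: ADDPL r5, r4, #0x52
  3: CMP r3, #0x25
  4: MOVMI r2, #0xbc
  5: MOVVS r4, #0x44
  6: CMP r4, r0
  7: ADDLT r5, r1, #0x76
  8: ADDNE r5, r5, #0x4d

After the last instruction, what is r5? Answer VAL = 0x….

0: ✓ CMP  NZCV=0011
1: · SUBMI
2: ✓ ADDPL  r5←0x03
3: ✓ CMP  NZCV=1010
4: ✓ MOVMI  r2←0xbc
5: · MOVVS
6: ✓ CMP  NZCV=0011
7: ✓ ADDLT  r5←0x2a
8: ✓ ADDNE  r5←0x77

VAL = 0x77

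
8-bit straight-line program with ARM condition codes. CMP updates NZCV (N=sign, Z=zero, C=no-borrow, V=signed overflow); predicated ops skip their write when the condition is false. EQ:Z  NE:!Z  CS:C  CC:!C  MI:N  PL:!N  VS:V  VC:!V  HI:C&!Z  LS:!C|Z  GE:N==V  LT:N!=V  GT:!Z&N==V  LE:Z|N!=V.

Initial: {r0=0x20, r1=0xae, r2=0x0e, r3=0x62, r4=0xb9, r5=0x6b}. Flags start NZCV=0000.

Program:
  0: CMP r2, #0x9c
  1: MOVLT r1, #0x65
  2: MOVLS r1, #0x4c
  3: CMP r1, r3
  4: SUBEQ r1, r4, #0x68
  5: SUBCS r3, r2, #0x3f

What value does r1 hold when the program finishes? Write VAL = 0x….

VAL = 0x4c

0: ✓ CMP  NZCV=0000
1: · MOVLT
2: ✓ MOVLS  r1←0x4c
3: ✓ CMP  NZCV=1000
4: · SUBEQ
5: · SUBCS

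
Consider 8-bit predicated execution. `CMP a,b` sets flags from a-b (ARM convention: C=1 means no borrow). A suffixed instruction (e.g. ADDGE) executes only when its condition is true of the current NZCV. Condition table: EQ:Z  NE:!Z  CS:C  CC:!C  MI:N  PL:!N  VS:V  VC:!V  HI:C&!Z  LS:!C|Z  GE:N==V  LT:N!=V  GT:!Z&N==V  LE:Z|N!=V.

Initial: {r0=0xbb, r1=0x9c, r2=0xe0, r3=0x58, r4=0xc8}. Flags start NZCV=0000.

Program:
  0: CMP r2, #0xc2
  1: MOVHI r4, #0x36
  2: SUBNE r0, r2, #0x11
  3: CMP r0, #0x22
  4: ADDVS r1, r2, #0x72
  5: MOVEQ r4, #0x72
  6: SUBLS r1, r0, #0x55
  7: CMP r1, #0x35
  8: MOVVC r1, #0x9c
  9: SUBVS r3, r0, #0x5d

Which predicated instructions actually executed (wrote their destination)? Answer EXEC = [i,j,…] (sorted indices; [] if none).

EXEC = [1,2,9]

[0] flags=0010 → (cmp)
[1] flags=0010 HI?T → r4=0x36
[2] flags=0010 NE?T → r0=0xcf
[3] flags=1010 → (cmp)
[4] flags=1010 VS?F → skip
[5] flags=1010 EQ?F → skip
[6] flags=1010 LS?F → skip
[7] flags=0011 → (cmp)
[8] flags=0011 VC?F → skip
[9] flags=0011 VS?T → r3=0x72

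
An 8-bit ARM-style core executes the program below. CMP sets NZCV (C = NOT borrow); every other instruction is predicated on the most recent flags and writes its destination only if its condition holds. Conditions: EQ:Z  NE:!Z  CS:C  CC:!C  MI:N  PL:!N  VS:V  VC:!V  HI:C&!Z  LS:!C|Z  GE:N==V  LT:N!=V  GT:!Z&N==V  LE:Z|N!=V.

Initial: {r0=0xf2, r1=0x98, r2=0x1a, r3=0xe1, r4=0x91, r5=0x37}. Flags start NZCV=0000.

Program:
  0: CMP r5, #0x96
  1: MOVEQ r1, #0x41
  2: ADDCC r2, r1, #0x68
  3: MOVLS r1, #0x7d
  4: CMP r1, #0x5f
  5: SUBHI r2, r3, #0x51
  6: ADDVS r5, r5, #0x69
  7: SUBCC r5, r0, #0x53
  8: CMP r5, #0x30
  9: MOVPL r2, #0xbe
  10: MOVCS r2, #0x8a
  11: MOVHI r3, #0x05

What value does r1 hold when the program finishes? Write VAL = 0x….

VAL = 0x7d

0: ✓ CMP  NZCV=1001
1: · MOVEQ
2: ✓ ADDCC  r2←0x00
3: ✓ MOVLS  r1←0x7d
4: ✓ CMP  NZCV=0010
5: ✓ SUBHI  r2←0x90
6: · ADDVS
7: · SUBCC
8: ✓ CMP  NZCV=0010
9: ✓ MOVPL  r2←0xbe
10: ✓ MOVCS  r2←0x8a
11: ✓ MOVHI  r3←0x05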